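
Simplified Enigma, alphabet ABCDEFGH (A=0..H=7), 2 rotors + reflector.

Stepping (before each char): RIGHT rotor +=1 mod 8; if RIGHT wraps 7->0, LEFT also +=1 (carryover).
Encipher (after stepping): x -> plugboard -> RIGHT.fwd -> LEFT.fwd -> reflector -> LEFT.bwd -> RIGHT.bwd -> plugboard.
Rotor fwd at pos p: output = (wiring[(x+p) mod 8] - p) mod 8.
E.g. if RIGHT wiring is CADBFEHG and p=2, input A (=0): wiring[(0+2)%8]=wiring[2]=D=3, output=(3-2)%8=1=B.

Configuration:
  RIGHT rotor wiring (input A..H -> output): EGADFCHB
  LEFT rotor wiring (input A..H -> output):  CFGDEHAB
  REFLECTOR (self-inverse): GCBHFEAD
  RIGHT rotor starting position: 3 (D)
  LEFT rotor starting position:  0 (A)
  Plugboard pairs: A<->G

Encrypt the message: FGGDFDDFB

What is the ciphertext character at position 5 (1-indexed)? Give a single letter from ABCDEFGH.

Char 1 ('F'): step: R->4, L=0; F->plug->F->R->C->L->G->refl->A->L'->G->R'->B->plug->B
Char 2 ('G'): step: R->5, L=0; G->plug->A->R->F->L->H->refl->D->L'->D->R'->F->plug->F
Char 3 ('G'): step: R->6, L=0; G->plug->A->R->B->L->F->refl->E->L'->E->R'->H->plug->H
Char 4 ('D'): step: R->7, L=0; D->plug->D->R->B->L->F->refl->E->L'->E->R'->E->plug->E
Char 5 ('F'): step: R->0, L->1 (L advanced); F->plug->F->R->C->L->C->refl->B->L'->H->R'->G->plug->A

A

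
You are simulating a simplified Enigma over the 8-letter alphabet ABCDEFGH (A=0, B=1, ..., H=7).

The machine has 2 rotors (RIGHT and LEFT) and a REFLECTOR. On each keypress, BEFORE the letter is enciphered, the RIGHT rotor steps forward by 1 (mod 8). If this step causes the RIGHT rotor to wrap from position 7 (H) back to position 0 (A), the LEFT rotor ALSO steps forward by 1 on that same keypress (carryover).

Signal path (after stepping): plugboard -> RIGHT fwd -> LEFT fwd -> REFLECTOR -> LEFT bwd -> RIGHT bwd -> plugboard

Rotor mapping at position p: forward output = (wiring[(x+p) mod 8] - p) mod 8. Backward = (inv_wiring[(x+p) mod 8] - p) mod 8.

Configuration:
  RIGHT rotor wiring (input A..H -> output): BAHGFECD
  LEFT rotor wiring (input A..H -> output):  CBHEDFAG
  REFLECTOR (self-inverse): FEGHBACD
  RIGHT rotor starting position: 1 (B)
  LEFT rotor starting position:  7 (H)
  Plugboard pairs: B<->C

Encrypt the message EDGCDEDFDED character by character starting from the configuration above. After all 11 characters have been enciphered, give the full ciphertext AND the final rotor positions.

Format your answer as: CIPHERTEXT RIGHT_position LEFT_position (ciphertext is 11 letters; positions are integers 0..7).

Answer: FGFAHGEECDC 4 0

Derivation:
Char 1 ('E'): step: R->2, L=7; E->plug->E->R->A->L->H->refl->D->L'->B->R'->F->plug->F
Char 2 ('D'): step: R->3, L=7; D->plug->D->R->H->L->B->refl->E->L'->F->R'->G->plug->G
Char 3 ('G'): step: R->4, L=7; G->plug->G->R->D->L->A->refl->F->L'->E->R'->F->plug->F
Char 4 ('C'): step: R->5, L=7; C->plug->B->R->F->L->E->refl->B->L'->H->R'->A->plug->A
Char 5 ('D'): step: R->6, L=7; D->plug->D->R->C->L->C->refl->G->L'->G->R'->H->plug->H
Char 6 ('E'): step: R->7, L=7; E->plug->E->R->H->L->B->refl->E->L'->F->R'->G->plug->G
Char 7 ('D'): step: R->0, L->0 (L advanced); D->plug->D->R->G->L->A->refl->F->L'->F->R'->E->plug->E
Char 8 ('F'): step: R->1, L=0; F->plug->F->R->B->L->B->refl->E->L'->D->R'->E->plug->E
Char 9 ('D'): step: R->2, L=0; D->plug->D->R->C->L->H->refl->D->L'->E->R'->B->plug->C
Char 10 ('E'): step: R->3, L=0; E->plug->E->R->A->L->C->refl->G->L'->H->R'->D->plug->D
Char 11 ('D'): step: R->4, L=0; D->plug->D->R->H->L->G->refl->C->L'->A->R'->B->plug->C
Final: ciphertext=FGFAHGEECDC, RIGHT=4, LEFT=0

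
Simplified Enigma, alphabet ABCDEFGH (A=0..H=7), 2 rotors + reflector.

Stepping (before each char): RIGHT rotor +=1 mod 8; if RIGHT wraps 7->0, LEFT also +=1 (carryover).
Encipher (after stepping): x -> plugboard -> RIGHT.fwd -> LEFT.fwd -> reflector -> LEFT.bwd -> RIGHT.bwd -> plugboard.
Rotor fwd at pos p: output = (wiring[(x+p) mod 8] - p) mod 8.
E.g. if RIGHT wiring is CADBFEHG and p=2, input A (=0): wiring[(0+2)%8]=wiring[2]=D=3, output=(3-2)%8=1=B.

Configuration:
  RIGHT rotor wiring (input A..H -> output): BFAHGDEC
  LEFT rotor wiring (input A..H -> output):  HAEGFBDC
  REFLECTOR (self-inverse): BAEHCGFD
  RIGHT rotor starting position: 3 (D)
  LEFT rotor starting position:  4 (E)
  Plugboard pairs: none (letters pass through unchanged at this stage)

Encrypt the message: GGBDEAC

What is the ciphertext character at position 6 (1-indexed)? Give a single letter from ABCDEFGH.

Char 1 ('G'): step: R->4, L=4; G->plug->G->R->E->L->D->refl->H->L'->C->R'->A->plug->A
Char 2 ('G'): step: R->5, L=4; G->plug->G->R->C->L->H->refl->D->L'->E->R'->D->plug->D
Char 3 ('B'): step: R->6, L=4; B->plug->B->R->E->L->D->refl->H->L'->C->R'->E->plug->E
Char 4 ('D'): step: R->7, L=4; D->plug->D->R->B->L->F->refl->G->L'->D->R'->A->plug->A
Char 5 ('E'): step: R->0, L->5 (L advanced); E->plug->E->R->G->L->B->refl->A->L'->H->R'->D->plug->D
Char 6 ('A'): step: R->1, L=5; A->plug->A->R->E->L->D->refl->H->L'->F->R'->D->plug->D

D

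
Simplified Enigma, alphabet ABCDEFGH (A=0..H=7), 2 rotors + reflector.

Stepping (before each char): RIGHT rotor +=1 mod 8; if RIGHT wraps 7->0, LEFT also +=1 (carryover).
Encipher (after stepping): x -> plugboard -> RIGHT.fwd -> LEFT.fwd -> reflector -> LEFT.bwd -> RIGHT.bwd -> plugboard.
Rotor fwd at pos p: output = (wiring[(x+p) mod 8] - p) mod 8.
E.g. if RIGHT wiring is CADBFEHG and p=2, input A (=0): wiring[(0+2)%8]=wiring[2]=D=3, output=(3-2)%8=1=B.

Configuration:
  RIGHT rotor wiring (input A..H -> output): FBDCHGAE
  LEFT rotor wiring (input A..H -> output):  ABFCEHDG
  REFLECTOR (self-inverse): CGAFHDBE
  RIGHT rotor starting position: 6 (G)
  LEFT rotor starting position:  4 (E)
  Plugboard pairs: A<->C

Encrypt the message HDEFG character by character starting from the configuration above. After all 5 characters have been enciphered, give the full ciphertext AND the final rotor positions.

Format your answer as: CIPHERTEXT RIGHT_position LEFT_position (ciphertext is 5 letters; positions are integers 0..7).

Answer: CBCCA 3 5

Derivation:
Char 1 ('H'): step: R->7, L=4; H->plug->H->R->B->L->D->refl->F->L'->F->R'->A->plug->C
Char 2 ('D'): step: R->0, L->5 (L advanced); D->plug->D->R->C->L->B->refl->G->L'->B->R'->B->plug->B
Char 3 ('E'): step: R->1, L=5; E->plug->E->R->F->L->A->refl->C->L'->A->R'->A->plug->C
Char 4 ('F'): step: R->2, L=5; F->plug->F->R->C->L->B->refl->G->L'->B->R'->A->plug->C
Char 5 ('G'): step: R->3, L=5; G->plug->G->R->G->L->F->refl->D->L'->D->R'->C->plug->A
Final: ciphertext=CBCCA, RIGHT=3, LEFT=5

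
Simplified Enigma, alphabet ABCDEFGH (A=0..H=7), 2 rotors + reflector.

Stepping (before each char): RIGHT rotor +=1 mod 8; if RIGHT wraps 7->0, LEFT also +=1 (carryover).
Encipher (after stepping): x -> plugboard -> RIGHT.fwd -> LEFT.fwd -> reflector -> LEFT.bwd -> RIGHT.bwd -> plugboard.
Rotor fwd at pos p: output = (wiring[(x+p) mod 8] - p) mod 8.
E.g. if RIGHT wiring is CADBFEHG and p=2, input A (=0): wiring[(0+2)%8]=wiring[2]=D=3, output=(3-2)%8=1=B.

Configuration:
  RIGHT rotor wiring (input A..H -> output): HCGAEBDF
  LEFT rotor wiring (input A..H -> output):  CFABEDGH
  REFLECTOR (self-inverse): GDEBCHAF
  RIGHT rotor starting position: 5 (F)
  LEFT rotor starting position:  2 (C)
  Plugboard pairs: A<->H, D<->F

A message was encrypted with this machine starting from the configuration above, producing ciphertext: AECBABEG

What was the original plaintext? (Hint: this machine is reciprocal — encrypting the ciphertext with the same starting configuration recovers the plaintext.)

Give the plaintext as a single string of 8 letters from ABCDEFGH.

Char 1 ('A'): step: R->6, L=2; A->plug->H->R->D->L->B->refl->D->L'->H->R'->B->plug->B
Char 2 ('E'): step: R->7, L=2; E->plug->E->R->B->L->H->refl->F->L'->F->R'->F->plug->D
Char 3 ('C'): step: R->0, L->3 (L advanced); C->plug->C->R->G->L->C->refl->E->L'->E->R'->E->plug->E
Char 4 ('B'): step: R->1, L=3; B->plug->B->R->F->L->H->refl->F->L'->H->R'->C->plug->C
Char 5 ('A'): step: R->2, L=3; A->plug->H->R->A->L->G->refl->A->L'->C->R'->C->plug->C
Char 6 ('B'): step: R->3, L=3; B->plug->B->R->B->L->B->refl->D->L'->D->R'->H->plug->A
Char 7 ('E'): step: R->4, L=3; E->plug->E->R->D->L->D->refl->B->L'->B->R'->D->plug->F
Char 8 ('G'): step: R->5, L=3; G->plug->G->R->D->L->D->refl->B->L'->B->R'->F->plug->D

Answer: BDECCAFD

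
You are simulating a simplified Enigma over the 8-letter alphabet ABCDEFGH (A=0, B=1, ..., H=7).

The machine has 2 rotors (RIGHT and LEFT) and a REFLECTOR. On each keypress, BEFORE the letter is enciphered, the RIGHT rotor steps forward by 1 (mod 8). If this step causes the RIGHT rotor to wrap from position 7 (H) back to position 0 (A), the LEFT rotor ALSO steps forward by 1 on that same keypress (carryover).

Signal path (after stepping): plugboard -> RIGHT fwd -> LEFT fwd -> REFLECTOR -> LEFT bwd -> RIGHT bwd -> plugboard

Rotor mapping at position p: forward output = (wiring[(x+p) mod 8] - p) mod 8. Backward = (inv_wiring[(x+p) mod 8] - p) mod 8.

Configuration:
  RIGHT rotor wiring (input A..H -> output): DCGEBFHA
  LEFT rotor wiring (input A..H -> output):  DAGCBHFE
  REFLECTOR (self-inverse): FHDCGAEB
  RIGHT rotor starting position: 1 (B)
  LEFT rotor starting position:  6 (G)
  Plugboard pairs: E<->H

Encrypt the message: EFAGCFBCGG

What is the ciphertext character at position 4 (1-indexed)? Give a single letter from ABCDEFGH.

Char 1 ('E'): step: R->2, L=6; E->plug->H->R->A->L->H->refl->B->L'->H->R'->C->plug->C
Char 2 ('F'): step: R->3, L=6; F->plug->F->R->A->L->H->refl->B->L'->H->R'->G->plug->G
Char 3 ('A'): step: R->4, L=6; A->plug->A->R->F->L->E->refl->G->L'->B->R'->B->plug->B
Char 4 ('G'): step: R->5, L=6; G->plug->G->R->H->L->B->refl->H->L'->A->R'->A->plug->A

A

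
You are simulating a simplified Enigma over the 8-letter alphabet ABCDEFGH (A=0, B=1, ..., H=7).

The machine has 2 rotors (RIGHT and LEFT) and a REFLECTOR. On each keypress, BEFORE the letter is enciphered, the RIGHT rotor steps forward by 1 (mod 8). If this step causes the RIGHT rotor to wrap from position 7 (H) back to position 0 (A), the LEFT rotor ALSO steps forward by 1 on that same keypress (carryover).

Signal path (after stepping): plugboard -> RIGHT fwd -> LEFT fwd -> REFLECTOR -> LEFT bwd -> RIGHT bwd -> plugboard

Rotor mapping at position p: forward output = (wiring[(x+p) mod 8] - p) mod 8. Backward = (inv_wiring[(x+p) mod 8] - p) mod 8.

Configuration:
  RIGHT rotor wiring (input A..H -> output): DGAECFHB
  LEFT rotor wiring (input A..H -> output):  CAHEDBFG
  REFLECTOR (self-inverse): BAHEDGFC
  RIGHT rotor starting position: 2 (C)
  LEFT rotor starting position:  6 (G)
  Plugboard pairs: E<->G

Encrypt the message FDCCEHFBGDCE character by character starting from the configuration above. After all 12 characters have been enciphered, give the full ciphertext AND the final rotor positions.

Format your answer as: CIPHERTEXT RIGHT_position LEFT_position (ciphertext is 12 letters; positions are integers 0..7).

Answer: EAGFGFEDFBEH 6 7

Derivation:
Char 1 ('F'): step: R->3, L=6; F->plug->F->R->A->L->H->refl->C->L'->D->R'->G->plug->E
Char 2 ('D'): step: R->4, L=6; D->plug->D->R->F->L->G->refl->F->L'->G->R'->A->plug->A
Char 3 ('C'): step: R->5, L=6; C->plug->C->R->E->L->B->refl->A->L'->B->R'->E->plug->G
Char 4 ('C'): step: R->6, L=6; C->plug->C->R->F->L->G->refl->F->L'->G->R'->F->plug->F
Char 5 ('E'): step: R->7, L=6; E->plug->G->R->G->L->F->refl->G->L'->F->R'->E->plug->G
Char 6 ('H'): step: R->0, L->7 (L advanced); H->plug->H->R->B->L->D->refl->E->L'->F->R'->F->plug->F
Char 7 ('F'): step: R->1, L=7; F->plug->F->R->G->L->C->refl->H->L'->A->R'->G->plug->E
Char 8 ('B'): step: R->2, L=7; B->plug->B->R->C->L->B->refl->A->L'->D->R'->D->plug->D
Char 9 ('G'): step: R->3, L=7; G->plug->E->R->G->L->C->refl->H->L'->A->R'->F->plug->F
Char 10 ('D'): step: R->4, L=7; D->plug->D->R->F->L->E->refl->D->L'->B->R'->B->plug->B
Char 11 ('C'): step: R->5, L=7; C->plug->C->R->E->L->F->refl->G->L'->H->R'->G->plug->E
Char 12 ('E'): step: R->6, L=7; E->plug->G->R->E->L->F->refl->G->L'->H->R'->H->plug->H
Final: ciphertext=EAGFGFEDFBEH, RIGHT=6, LEFT=7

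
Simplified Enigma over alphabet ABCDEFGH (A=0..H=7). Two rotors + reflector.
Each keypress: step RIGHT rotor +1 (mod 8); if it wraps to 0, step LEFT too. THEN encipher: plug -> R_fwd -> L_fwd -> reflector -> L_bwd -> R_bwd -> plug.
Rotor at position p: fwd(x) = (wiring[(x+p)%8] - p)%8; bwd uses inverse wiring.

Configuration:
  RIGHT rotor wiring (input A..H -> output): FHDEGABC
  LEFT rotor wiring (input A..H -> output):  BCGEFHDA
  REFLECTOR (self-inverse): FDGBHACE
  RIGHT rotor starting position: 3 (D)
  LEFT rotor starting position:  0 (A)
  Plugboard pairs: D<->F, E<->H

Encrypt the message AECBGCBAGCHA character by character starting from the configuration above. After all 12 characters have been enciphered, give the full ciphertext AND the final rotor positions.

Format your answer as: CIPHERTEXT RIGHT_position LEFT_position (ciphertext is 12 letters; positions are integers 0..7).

Char 1 ('A'): step: R->4, L=0; A->plug->A->R->C->L->G->refl->C->L'->B->R'->E->plug->H
Char 2 ('E'): step: R->5, L=0; E->plug->H->R->B->L->C->refl->G->L'->C->R'->E->plug->H
Char 3 ('C'): step: R->6, L=0; C->plug->C->R->H->L->A->refl->F->L'->E->R'->B->plug->B
Char 4 ('B'): step: R->7, L=0; B->plug->B->R->G->L->D->refl->B->L'->A->R'->C->plug->C
Char 5 ('G'): step: R->0, L->1 (L advanced); G->plug->G->R->B->L->F->refl->A->L'->H->R'->B->plug->B
Char 6 ('C'): step: R->1, L=1; C->plug->C->R->D->L->E->refl->H->L'->G->R'->A->plug->A
Char 7 ('B'): step: R->2, L=1; B->plug->B->R->C->L->D->refl->B->L'->A->R'->F->plug->D
Char 8 ('A'): step: R->3, L=1; A->plug->A->R->B->L->F->refl->A->L'->H->R'->E->plug->H
Char 9 ('G'): step: R->4, L=1; G->plug->G->R->H->L->A->refl->F->L'->B->R'->E->plug->H
Char 10 ('C'): step: R->5, L=1; C->plug->C->R->F->L->C->refl->G->L'->E->R'->B->plug->B
Char 11 ('H'): step: R->6, L=1; H->plug->E->R->F->L->C->refl->G->L'->E->R'->B->plug->B
Char 12 ('A'): step: R->7, L=1; A->plug->A->R->D->L->E->refl->H->L'->G->R'->B->plug->B
Final: ciphertext=HHBCBADHHBBB, RIGHT=7, LEFT=1

Answer: HHBCBADHHBBB 7 1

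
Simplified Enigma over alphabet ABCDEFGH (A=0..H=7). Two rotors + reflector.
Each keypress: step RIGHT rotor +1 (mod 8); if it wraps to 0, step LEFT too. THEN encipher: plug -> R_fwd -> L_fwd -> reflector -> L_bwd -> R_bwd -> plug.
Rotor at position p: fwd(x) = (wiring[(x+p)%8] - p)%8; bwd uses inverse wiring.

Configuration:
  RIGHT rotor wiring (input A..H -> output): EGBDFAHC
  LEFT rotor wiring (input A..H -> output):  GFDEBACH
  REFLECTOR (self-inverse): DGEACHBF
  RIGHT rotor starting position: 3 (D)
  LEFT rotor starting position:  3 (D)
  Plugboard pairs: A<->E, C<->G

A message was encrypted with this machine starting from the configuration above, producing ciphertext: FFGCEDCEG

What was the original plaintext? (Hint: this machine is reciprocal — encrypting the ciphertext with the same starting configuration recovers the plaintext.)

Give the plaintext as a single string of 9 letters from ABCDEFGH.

Char 1 ('F'): step: R->4, L=3; F->plug->F->R->C->L->F->refl->H->L'->D->R'->C->plug->G
Char 2 ('F'): step: R->5, L=3; F->plug->F->R->E->L->E->refl->C->L'->G->R'->G->plug->C
Char 3 ('G'): step: R->6, L=3; G->plug->C->R->G->L->C->refl->E->L'->E->R'->B->plug->B
Char 4 ('C'): step: R->7, L=3; C->plug->G->R->B->L->G->refl->B->L'->A->R'->H->plug->H
Char 5 ('E'): step: R->0, L->4 (L advanced); E->plug->A->R->E->L->C->refl->E->L'->B->R'->C->plug->G
Char 6 ('D'): step: R->1, L=4; D->plug->D->R->E->L->C->refl->E->L'->B->R'->G->plug->C
Char 7 ('C'): step: R->2, L=4; C->plug->G->R->C->L->G->refl->B->L'->F->R'->E->plug->A
Char 8 ('E'): step: R->3, L=4; E->plug->A->R->A->L->F->refl->H->L'->G->R'->H->plug->H
Char 9 ('G'): step: R->4, L=4; G->plug->C->R->D->L->D->refl->A->L'->H->R'->H->plug->H

Answer: GCBHGCAHH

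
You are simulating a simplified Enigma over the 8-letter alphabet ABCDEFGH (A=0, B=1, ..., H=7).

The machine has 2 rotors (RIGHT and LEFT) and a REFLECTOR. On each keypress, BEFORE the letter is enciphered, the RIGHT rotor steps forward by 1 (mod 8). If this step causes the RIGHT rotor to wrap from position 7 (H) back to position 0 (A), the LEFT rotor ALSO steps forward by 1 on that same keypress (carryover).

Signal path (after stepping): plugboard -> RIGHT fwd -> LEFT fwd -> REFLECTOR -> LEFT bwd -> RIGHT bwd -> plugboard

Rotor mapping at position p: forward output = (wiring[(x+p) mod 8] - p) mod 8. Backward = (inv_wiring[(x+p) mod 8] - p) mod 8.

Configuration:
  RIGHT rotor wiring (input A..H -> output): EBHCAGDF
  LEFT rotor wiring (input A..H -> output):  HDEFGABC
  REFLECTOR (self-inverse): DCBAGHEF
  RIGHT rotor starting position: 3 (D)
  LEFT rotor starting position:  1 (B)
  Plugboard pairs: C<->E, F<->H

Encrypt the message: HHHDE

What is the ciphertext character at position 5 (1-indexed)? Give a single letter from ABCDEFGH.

Char 1 ('H'): step: R->4, L=1; H->plug->F->R->F->L->A->refl->D->L'->B->R'->D->plug->D
Char 2 ('H'): step: R->5, L=1; H->plug->F->R->C->L->E->refl->G->L'->H->R'->D->plug->D
Char 3 ('H'): step: R->6, L=1; H->plug->F->R->E->L->H->refl->F->L'->D->R'->D->plug->D
Char 4 ('D'): step: R->7, L=1; D->plug->D->R->A->L->C->refl->B->L'->G->R'->A->plug->A
Char 5 ('E'): step: R->0, L->2 (L advanced); E->plug->C->R->H->L->B->refl->C->L'->A->R'->E->plug->C

C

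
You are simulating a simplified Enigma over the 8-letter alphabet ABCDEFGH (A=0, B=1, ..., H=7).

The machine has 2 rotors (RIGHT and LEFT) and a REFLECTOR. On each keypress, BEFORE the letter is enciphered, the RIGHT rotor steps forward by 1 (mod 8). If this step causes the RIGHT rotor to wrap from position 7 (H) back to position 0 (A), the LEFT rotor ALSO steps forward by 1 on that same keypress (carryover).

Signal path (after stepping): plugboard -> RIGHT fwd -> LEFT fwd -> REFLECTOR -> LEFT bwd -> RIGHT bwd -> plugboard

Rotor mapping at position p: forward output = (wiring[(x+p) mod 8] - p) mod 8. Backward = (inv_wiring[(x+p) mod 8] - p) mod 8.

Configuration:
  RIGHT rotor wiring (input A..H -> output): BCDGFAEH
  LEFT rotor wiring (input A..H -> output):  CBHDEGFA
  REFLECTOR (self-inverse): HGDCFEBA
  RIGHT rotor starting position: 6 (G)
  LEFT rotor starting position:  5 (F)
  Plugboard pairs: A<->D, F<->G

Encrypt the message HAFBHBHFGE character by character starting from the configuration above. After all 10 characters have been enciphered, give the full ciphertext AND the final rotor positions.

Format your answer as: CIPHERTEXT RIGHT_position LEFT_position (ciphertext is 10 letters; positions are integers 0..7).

Char 1 ('H'): step: R->7, L=5; H->plug->H->R->F->L->C->refl->D->L'->C->R'->B->plug->B
Char 2 ('A'): step: R->0, L->6 (L advanced); A->plug->D->R->G->L->G->refl->B->L'->E->R'->G->plug->F
Char 3 ('F'): step: R->1, L=6; F->plug->G->R->G->L->G->refl->B->L'->E->R'->D->plug->A
Char 4 ('B'): step: R->2, L=6; B->plug->B->R->E->L->B->refl->G->L'->G->R'->D->plug->A
Char 5 ('H'): step: R->3, L=6; H->plug->H->R->A->L->H->refl->A->L'->H->R'->G->plug->F
Char 6 ('B'): step: R->4, L=6; B->plug->B->R->E->L->B->refl->G->L'->G->R'->F->plug->G
Char 7 ('H'): step: R->5, L=6; H->plug->H->R->A->L->H->refl->A->L'->H->R'->B->plug->B
Char 8 ('F'): step: R->6, L=6; F->plug->G->R->H->L->A->refl->H->L'->A->R'->F->plug->G
Char 9 ('G'): step: R->7, L=6; G->plug->F->R->G->L->G->refl->B->L'->E->R'->D->plug->A
Char 10 ('E'): step: R->0, L->7 (L advanced); E->plug->E->R->F->L->F->refl->E->L'->E->R'->G->plug->F
Final: ciphertext=BFAAFGBGAF, RIGHT=0, LEFT=7

Answer: BFAAFGBGAF 0 7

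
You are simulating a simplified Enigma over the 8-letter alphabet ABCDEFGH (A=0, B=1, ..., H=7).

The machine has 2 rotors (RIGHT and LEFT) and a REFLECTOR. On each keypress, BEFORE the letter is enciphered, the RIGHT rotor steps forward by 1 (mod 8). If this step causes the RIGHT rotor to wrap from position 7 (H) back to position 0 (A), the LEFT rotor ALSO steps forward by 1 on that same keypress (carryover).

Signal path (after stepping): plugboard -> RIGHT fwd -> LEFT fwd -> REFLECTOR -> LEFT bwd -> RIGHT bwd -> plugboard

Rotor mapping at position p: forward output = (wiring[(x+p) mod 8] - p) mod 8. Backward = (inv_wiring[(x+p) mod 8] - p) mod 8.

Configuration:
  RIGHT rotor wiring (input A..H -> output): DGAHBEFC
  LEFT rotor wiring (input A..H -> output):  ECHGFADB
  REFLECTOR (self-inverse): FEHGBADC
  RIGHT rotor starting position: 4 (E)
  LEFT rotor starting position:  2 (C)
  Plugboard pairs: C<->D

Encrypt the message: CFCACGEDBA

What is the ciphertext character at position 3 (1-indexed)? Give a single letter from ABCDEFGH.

Char 1 ('C'): step: R->5, L=2; C->plug->D->R->G->L->C->refl->H->L'->F->R'->C->plug->D
Char 2 ('F'): step: R->6, L=2; F->plug->F->R->B->L->E->refl->B->L'->E->R'->B->plug->B
Char 3 ('C'): step: R->7, L=2; C->plug->D->R->B->L->E->refl->B->L'->E->R'->B->plug->B

B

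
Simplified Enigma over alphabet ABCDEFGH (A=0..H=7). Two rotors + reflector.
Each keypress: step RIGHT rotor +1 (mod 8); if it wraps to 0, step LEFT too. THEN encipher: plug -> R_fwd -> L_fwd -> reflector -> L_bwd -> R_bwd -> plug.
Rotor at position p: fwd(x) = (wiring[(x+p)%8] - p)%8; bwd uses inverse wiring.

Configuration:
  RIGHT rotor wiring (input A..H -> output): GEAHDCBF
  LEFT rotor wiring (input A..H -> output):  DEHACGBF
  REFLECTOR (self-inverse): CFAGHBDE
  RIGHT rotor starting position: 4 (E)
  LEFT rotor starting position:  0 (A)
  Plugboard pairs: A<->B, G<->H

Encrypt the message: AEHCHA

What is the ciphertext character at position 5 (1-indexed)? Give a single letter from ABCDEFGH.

Char 1 ('A'): step: R->5, L=0; A->plug->B->R->E->L->C->refl->A->L'->D->R'->F->plug->F
Char 2 ('E'): step: R->6, L=0; E->plug->E->R->C->L->H->refl->E->L'->B->R'->F->plug->F
Char 3 ('H'): step: R->7, L=0; H->plug->G->R->D->L->A->refl->C->L'->E->R'->F->plug->F
Char 4 ('C'): step: R->0, L->1 (L advanced); C->plug->C->R->A->L->D->refl->G->L'->B->R'->G->plug->H
Char 5 ('H'): step: R->1, L=1; H->plug->G->R->E->L->F->refl->B->L'->D->R'->A->plug->B

B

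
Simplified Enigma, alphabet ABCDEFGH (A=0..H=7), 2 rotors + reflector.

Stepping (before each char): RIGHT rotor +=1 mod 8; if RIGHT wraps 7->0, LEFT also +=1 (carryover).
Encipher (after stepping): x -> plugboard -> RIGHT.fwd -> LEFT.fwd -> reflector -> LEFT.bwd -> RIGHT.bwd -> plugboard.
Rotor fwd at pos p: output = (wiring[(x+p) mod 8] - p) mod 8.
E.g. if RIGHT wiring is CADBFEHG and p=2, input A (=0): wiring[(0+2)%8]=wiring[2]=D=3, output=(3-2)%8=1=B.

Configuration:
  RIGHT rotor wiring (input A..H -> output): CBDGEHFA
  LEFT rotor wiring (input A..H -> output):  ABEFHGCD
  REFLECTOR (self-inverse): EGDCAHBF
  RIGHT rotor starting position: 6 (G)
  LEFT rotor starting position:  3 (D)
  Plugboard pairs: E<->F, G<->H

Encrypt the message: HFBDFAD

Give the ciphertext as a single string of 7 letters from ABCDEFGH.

Answer: CDHFACC

Derivation:
Char 1 ('H'): step: R->7, L=3; H->plug->G->R->A->L->C->refl->D->L'->C->R'->C->plug->C
Char 2 ('F'): step: R->0, L->4 (L advanced); F->plug->E->R->E->L->E->refl->A->L'->G->R'->D->plug->D
Char 3 ('B'): step: R->1, L=4; B->plug->B->R->C->L->G->refl->B->L'->H->R'->G->plug->H
Char 4 ('D'): step: R->2, L=4; D->plug->D->R->F->L->F->refl->H->L'->D->R'->E->plug->F
Char 5 ('F'): step: R->3, L=4; F->plug->E->R->F->L->F->refl->H->L'->D->R'->A->plug->A
Char 6 ('A'): step: R->4, L=4; A->plug->A->R->A->L->D->refl->C->L'->B->R'->C->plug->C
Char 7 ('D'): step: R->5, L=4; D->plug->D->R->F->L->F->refl->H->L'->D->R'->C->plug->C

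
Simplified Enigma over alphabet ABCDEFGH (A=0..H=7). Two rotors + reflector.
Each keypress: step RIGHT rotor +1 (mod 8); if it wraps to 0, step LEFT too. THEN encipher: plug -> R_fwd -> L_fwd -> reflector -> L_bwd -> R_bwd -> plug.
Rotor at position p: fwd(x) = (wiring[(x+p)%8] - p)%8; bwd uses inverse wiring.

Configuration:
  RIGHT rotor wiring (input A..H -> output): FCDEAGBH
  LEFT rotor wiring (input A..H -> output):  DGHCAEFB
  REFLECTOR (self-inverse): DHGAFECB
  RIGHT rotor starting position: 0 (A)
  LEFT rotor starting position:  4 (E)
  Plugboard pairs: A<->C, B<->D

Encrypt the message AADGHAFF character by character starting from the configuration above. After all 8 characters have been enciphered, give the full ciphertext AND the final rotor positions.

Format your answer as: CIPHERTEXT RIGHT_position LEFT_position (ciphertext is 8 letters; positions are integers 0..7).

Char 1 ('A'): step: R->1, L=4; A->plug->C->R->D->L->F->refl->E->L'->A->R'->F->plug->F
Char 2 ('A'): step: R->2, L=4; A->plug->C->R->G->L->D->refl->A->L'->B->R'->A->plug->C
Char 3 ('D'): step: R->3, L=4; D->plug->B->R->F->L->C->refl->G->L'->H->R'->G->plug->G
Char 4 ('G'): step: R->4, L=4; G->plug->G->R->H->L->G->refl->C->L'->F->R'->C->plug->A
Char 5 ('H'): step: R->5, L=4; H->plug->H->R->D->L->F->refl->E->L'->A->R'->D->plug->B
Char 6 ('A'): step: R->6, L=4; A->plug->C->R->H->L->G->refl->C->L'->F->R'->E->plug->E
Char 7 ('F'): step: R->7, L=4; F->plug->F->R->B->L->A->refl->D->L'->G->R'->B->plug->D
Char 8 ('F'): step: R->0, L->5 (L advanced); F->plug->F->R->G->L->F->refl->E->L'->C->R'->B->plug->D
Final: ciphertext=FCGABEDD, RIGHT=0, LEFT=5

Answer: FCGABEDD 0 5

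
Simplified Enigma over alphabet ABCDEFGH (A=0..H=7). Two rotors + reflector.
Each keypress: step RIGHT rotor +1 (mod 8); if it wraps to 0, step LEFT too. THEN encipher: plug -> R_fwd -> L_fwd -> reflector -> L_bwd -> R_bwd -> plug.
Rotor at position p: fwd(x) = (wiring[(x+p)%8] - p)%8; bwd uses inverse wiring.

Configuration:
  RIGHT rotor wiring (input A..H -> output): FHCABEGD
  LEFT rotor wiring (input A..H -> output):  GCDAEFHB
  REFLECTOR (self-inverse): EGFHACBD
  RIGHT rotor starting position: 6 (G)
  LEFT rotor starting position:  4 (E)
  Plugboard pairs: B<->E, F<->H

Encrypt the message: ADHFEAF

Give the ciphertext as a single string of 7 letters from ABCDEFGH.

Answer: DCBGFHE

Derivation:
Char 1 ('A'): step: R->7, L=4; A->plug->A->R->E->L->C->refl->F->L'->D->R'->D->plug->D
Char 2 ('D'): step: R->0, L->5 (L advanced); D->plug->D->R->A->L->A->refl->E->L'->C->R'->C->plug->C
Char 3 ('H'): step: R->1, L=5; H->plug->F->R->F->L->G->refl->B->L'->D->R'->E->plug->B
Char 4 ('F'): step: R->2, L=5; F->plug->H->R->F->L->G->refl->B->L'->D->R'->G->plug->G
Char 5 ('E'): step: R->3, L=5; E->plug->B->R->G->L->D->refl->H->L'->H->R'->H->plug->F
Char 6 ('A'): step: R->4, L=5; A->plug->A->R->F->L->G->refl->B->L'->D->R'->F->plug->H
Char 7 ('F'): step: R->5, L=5; F->plug->H->R->E->L->F->refl->C->L'->B->R'->B->plug->E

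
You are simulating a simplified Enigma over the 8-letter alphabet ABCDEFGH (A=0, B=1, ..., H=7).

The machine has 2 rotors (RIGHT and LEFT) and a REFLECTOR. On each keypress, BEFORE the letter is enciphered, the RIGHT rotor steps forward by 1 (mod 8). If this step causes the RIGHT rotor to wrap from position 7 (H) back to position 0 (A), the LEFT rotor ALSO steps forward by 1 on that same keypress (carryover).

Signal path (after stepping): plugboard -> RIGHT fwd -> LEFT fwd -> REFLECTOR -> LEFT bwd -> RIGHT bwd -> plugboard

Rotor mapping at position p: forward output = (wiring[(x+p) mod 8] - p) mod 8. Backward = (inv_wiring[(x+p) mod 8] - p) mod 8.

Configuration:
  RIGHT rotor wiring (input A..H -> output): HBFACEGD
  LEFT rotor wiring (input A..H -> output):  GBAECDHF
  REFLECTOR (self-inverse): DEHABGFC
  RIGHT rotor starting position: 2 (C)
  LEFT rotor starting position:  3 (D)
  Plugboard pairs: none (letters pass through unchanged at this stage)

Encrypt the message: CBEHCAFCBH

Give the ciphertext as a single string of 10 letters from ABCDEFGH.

Char 1 ('C'): step: R->3, L=3; C->plug->C->R->B->L->H->refl->C->L'->E->R'->F->plug->F
Char 2 ('B'): step: R->4, L=3; B->plug->B->R->A->L->B->refl->E->L'->D->R'->E->plug->E
Char 3 ('E'): step: R->5, L=3; E->plug->E->R->E->L->C->refl->H->L'->B->R'->B->plug->B
Char 4 ('H'): step: R->6, L=3; H->plug->H->R->G->L->G->refl->F->L'->H->R'->E->plug->E
Char 5 ('C'): step: R->7, L=3; C->plug->C->R->C->L->A->refl->D->L'->F->R'->G->plug->G
Char 6 ('A'): step: R->0, L->4 (L advanced); A->plug->A->R->H->L->A->refl->D->L'->C->R'->E->plug->E
Char 7 ('F'): step: R->1, L=4; F->plug->F->R->F->L->F->refl->G->L'->A->R'->A->plug->A
Char 8 ('C'): step: R->2, L=4; C->plug->C->R->A->L->G->refl->F->L'->F->R'->G->plug->G
Char 9 ('B'): step: R->3, L=4; B->plug->B->R->H->L->A->refl->D->L'->C->R'->H->plug->H
Char 10 ('H'): step: R->4, L=4; H->plug->H->R->E->L->C->refl->H->L'->B->R'->G->plug->G

Answer: FEBEGEAGHG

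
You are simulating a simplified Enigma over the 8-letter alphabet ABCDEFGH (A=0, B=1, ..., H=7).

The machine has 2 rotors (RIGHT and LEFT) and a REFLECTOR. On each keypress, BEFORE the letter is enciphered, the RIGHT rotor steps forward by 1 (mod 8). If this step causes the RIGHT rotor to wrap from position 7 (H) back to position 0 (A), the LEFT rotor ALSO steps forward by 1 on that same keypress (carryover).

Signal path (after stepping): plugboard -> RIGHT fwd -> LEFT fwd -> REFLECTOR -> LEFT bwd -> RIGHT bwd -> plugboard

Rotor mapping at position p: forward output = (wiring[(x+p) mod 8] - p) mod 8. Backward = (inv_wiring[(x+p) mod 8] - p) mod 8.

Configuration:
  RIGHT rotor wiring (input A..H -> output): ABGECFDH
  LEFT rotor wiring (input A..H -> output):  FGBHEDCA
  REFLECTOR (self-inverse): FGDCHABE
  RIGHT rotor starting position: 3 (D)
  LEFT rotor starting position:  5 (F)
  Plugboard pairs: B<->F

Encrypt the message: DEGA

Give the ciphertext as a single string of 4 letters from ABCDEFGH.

Answer: FAEH

Derivation:
Char 1 ('D'): step: R->4, L=5; D->plug->D->R->D->L->A->refl->F->L'->B->R'->B->plug->F
Char 2 ('E'): step: R->5, L=5; E->plug->E->R->E->L->B->refl->G->L'->A->R'->A->plug->A
Char 3 ('G'): step: R->6, L=5; G->plug->G->R->E->L->B->refl->G->L'->A->R'->E->plug->E
Char 4 ('A'): step: R->7, L=5; A->plug->A->R->A->L->G->refl->B->L'->E->R'->H->plug->H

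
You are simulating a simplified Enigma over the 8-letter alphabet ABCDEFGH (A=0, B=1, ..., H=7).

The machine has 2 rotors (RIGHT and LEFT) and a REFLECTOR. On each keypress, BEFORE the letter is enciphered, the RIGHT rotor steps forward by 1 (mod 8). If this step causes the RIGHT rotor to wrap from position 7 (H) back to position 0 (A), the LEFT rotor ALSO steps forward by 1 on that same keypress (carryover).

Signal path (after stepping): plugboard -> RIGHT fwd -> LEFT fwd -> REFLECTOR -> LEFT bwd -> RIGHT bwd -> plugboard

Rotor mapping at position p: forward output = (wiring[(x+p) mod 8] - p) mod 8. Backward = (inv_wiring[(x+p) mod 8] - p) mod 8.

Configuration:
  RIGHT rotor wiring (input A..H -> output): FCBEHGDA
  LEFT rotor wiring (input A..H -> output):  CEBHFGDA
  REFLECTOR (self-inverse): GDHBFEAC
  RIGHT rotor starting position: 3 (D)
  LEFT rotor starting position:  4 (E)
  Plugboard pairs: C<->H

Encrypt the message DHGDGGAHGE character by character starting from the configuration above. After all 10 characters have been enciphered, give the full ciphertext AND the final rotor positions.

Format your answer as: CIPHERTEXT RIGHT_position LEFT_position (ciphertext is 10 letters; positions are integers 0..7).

Char 1 ('D'): step: R->4, L=4; D->plug->D->R->E->L->G->refl->A->L'->F->R'->G->plug->G
Char 2 ('H'): step: R->5, L=4; H->plug->C->R->D->L->E->refl->F->L'->G->R'->B->plug->B
Char 3 ('G'): step: R->6, L=4; G->plug->G->R->B->L->C->refl->H->L'->C->R'->B->plug->B
Char 4 ('D'): step: R->7, L=4; D->plug->D->R->C->L->H->refl->C->L'->B->R'->A->plug->A
Char 5 ('G'): step: R->0, L->5 (L advanced); G->plug->G->R->D->L->F->refl->E->L'->F->R'->A->plug->A
Char 6 ('G'): step: R->1, L=5; G->plug->G->R->H->L->A->refl->G->L'->B->R'->A->plug->A
Char 7 ('A'): step: R->2, L=5; A->plug->A->R->H->L->A->refl->G->L'->B->R'->E->plug->E
Char 8 ('H'): step: R->3, L=5; H->plug->C->R->D->L->F->refl->E->L'->F->R'->E->plug->E
Char 9 ('G'): step: R->4, L=5; G->plug->G->R->F->L->E->refl->F->L'->D->R'->A->plug->A
Char 10 ('E'): step: R->5, L=5; E->plug->E->R->F->L->E->refl->F->L'->D->R'->C->plug->H
Final: ciphertext=GBBAAAEEAH, RIGHT=5, LEFT=5

Answer: GBBAAAEEAH 5 5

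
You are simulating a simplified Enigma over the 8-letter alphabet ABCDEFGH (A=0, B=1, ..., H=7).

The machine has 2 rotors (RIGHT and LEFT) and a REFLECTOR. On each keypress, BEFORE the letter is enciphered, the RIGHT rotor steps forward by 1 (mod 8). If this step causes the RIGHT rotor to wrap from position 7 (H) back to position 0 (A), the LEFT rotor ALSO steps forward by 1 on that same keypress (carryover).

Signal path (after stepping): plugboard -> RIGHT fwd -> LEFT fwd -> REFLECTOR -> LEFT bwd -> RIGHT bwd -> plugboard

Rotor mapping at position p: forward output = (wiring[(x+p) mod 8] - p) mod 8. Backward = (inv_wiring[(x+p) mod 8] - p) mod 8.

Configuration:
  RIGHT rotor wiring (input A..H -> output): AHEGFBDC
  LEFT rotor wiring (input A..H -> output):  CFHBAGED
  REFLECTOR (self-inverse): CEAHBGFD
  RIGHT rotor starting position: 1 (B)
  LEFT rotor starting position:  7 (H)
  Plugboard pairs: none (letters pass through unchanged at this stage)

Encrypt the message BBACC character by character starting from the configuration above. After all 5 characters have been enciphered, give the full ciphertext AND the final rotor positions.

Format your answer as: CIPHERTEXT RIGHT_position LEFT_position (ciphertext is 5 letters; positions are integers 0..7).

Answer: CEDHG 6 7

Derivation:
Char 1 ('B'): step: R->2, L=7; B->plug->B->R->E->L->C->refl->A->L'->D->R'->C->plug->C
Char 2 ('B'): step: R->3, L=7; B->plug->B->R->C->L->G->refl->F->L'->H->R'->E->plug->E
Char 3 ('A'): step: R->4, L=7; A->plug->A->R->B->L->D->refl->H->L'->G->R'->D->plug->D
Char 4 ('C'): step: R->5, L=7; C->plug->C->R->F->L->B->refl->E->L'->A->R'->H->plug->H
Char 5 ('C'): step: R->6, L=7; C->plug->C->R->C->L->G->refl->F->L'->H->R'->G->plug->G
Final: ciphertext=CEDHG, RIGHT=6, LEFT=7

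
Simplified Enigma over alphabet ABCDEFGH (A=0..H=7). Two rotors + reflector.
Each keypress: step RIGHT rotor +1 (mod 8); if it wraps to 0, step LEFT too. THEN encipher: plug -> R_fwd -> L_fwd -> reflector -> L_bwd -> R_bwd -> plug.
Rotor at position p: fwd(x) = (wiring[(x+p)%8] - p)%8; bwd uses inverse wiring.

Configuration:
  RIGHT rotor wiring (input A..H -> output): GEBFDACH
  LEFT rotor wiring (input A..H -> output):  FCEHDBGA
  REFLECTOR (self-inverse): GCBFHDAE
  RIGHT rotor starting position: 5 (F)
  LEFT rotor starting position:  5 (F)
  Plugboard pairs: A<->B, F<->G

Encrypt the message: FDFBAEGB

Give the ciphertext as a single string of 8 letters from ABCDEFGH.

Answer: CGEDHAAC

Derivation:
Char 1 ('F'): step: R->6, L=5; F->plug->G->R->F->L->H->refl->E->L'->A->R'->C->plug->C
Char 2 ('D'): step: R->7, L=5; D->plug->D->R->C->L->D->refl->F->L'->E->R'->F->plug->G
Char 3 ('F'): step: R->0, L->6 (L advanced); F->plug->G->R->C->L->H->refl->E->L'->D->R'->E->plug->E
Char 4 ('B'): step: R->1, L=6; B->plug->A->R->D->L->E->refl->H->L'->C->R'->D->plug->D
Char 5 ('A'): step: R->2, L=6; A->plug->B->R->D->L->E->refl->H->L'->C->R'->H->plug->H
Char 6 ('E'): step: R->3, L=6; E->plug->E->R->E->L->G->refl->A->L'->A->R'->B->plug->A
Char 7 ('G'): step: R->4, L=6; G->plug->F->R->A->L->A->refl->G->L'->E->R'->B->plug->A
Char 8 ('B'): step: R->5, L=6; B->plug->A->R->D->L->E->refl->H->L'->C->R'->C->plug->C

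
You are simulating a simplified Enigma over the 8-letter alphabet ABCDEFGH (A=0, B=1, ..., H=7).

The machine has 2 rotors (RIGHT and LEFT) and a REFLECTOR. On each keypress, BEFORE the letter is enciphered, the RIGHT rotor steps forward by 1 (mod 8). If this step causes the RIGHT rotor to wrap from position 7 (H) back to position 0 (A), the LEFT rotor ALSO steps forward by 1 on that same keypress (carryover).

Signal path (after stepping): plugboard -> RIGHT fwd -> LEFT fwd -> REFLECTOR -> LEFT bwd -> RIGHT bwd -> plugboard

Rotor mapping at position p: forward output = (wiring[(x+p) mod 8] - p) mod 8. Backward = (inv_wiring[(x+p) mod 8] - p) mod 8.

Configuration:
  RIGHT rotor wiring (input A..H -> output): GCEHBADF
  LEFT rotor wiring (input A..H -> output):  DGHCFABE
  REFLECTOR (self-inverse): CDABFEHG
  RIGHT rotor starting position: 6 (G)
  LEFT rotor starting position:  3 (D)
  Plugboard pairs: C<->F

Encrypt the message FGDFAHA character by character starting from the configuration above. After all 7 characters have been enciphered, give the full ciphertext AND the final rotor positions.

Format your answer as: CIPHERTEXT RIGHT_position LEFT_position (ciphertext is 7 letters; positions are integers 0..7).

Char 1 ('F'): step: R->7, L=3; F->plug->C->R->D->L->G->refl->H->L'->A->R'->E->plug->E
Char 2 ('G'): step: R->0, L->4 (L advanced); G->plug->G->R->D->L->A->refl->C->L'->F->R'->H->plug->H
Char 3 ('D'): step: R->1, L=4; D->plug->D->R->A->L->B->refl->D->L'->G->R'->C->plug->F
Char 4 ('F'): step: R->2, L=4; F->plug->C->R->H->L->G->refl->H->L'->E->R'->G->plug->G
Char 5 ('A'): step: R->3, L=4; A->plug->A->R->E->L->H->refl->G->L'->H->R'->G->plug->G
Char 6 ('H'): step: R->4, L=4; H->plug->H->R->D->L->A->refl->C->L'->F->R'->A->plug->A
Char 7 ('A'): step: R->5, L=4; A->plug->A->R->D->L->A->refl->C->L'->F->R'->E->plug->E
Final: ciphertext=EHFGGAE, RIGHT=5, LEFT=4

Answer: EHFGGAE 5 4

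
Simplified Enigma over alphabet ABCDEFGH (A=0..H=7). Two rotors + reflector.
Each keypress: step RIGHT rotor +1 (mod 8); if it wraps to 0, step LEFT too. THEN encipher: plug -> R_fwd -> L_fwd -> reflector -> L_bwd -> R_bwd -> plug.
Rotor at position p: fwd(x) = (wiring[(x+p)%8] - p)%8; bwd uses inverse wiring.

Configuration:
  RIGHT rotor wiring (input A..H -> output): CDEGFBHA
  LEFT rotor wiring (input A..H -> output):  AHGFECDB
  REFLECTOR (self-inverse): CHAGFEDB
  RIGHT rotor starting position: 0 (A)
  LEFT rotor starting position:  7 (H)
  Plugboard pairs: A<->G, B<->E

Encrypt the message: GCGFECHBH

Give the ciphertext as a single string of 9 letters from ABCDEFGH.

Answer: BHHEHBAHA

Derivation:
Char 1 ('G'): step: R->1, L=7; G->plug->A->R->C->L->A->refl->C->L'->A->R'->E->plug->B
Char 2 ('C'): step: R->2, L=7; C->plug->C->R->D->L->H->refl->B->L'->B->R'->H->plug->H
Char 3 ('G'): step: R->3, L=7; G->plug->A->R->D->L->H->refl->B->L'->B->R'->H->plug->H
Char 4 ('F'): step: R->4, L=7; F->plug->F->R->H->L->E->refl->F->L'->F->R'->B->plug->E
Char 5 ('E'): step: R->5, L=7; E->plug->B->R->C->L->A->refl->C->L'->A->R'->H->plug->H
Char 6 ('C'): step: R->6, L=7; C->plug->C->R->E->L->G->refl->D->L'->G->R'->E->plug->B
Char 7 ('H'): step: R->7, L=7; H->plug->H->R->A->L->C->refl->A->L'->C->R'->G->plug->A
Char 8 ('B'): step: R->0, L->0 (L advanced); B->plug->E->R->F->L->C->refl->A->L'->A->R'->H->plug->H
Char 9 ('H'): step: R->1, L=0; H->plug->H->R->B->L->H->refl->B->L'->H->R'->G->plug->A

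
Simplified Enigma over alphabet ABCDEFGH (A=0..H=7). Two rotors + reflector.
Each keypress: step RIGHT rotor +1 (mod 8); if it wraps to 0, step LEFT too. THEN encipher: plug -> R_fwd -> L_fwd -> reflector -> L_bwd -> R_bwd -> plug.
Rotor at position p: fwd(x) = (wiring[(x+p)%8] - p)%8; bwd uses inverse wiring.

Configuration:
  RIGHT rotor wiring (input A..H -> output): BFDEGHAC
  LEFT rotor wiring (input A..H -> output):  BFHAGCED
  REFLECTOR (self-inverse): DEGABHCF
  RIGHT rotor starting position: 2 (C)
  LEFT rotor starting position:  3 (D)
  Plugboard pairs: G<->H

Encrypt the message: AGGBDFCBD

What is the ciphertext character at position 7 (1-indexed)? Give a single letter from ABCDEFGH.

Char 1 ('A'): step: R->3, L=3; A->plug->A->R->B->L->D->refl->A->L'->E->R'->C->plug->C
Char 2 ('G'): step: R->4, L=3; G->plug->H->R->A->L->F->refl->H->L'->C->R'->A->plug->A
Char 3 ('G'): step: R->5, L=3; G->plug->H->R->B->L->D->refl->A->L'->E->R'->D->plug->D
Char 4 ('B'): step: R->6, L=3; B->plug->B->R->E->L->A->refl->D->L'->B->R'->H->plug->G
Char 5 ('D'): step: R->7, L=3; D->plug->D->R->E->L->A->refl->D->L'->B->R'->H->plug->G
Char 6 ('F'): step: R->0, L->4 (L advanced); F->plug->F->R->H->L->E->refl->B->L'->F->R'->B->plug->B
Char 7 ('C'): step: R->1, L=4; C->plug->C->R->D->L->H->refl->F->L'->E->R'->A->plug->A

A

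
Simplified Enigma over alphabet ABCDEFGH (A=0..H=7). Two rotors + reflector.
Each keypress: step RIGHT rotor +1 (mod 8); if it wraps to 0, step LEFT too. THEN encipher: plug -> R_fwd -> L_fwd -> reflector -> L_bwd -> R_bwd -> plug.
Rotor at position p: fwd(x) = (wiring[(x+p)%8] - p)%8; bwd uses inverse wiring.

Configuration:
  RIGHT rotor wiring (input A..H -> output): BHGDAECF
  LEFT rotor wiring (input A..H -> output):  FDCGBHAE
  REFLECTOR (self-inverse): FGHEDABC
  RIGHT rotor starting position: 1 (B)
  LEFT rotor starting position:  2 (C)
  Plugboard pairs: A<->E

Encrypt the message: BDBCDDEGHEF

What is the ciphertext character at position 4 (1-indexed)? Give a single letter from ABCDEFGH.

Char 1 ('B'): step: R->2, L=2; B->plug->B->R->B->L->E->refl->D->L'->G->R'->C->plug->C
Char 2 ('D'): step: R->3, L=2; D->plug->D->R->H->L->B->refl->G->L'->E->R'->G->plug->G
Char 3 ('B'): step: R->4, L=2; B->plug->B->R->A->L->A->refl->F->L'->D->R'->F->plug->F
Char 4 ('C'): step: R->5, L=2; C->plug->C->R->A->L->A->refl->F->L'->D->R'->H->plug->H

H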